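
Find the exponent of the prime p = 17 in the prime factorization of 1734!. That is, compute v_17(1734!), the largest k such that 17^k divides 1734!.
v_17(1734!) = 108

Legendre's formula: v_p(n!) = Σ_{k ≥ 1} ⌊n / p^k⌋. For p = 17, n = 1734, the terms are:
  ⌊1734/17^1⌋ = ⌊1734/17⌋ = 102
  ⌊1734/17^2⌋ = ⌊1734/289⌋ = 6
(the next term ⌊1734/17^3⌋ = 0, terminating the sum). Summing: v_17(1734!) = 102 + 6 = 108.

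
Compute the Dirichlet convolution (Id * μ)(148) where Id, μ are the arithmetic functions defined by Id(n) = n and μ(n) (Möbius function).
(Id * μ)(148) = 72

Divisors of 148: [1, 2, 4, 37, 74, 148]. For each d | 148:
  d = 1: Id(1) · μ(148/1) = 1 · 0 = 0
  d = 2: Id(2) · μ(148/2) = 2 · 1 = 2
  d = 4: Id(4) · μ(148/4) = 4 · -1 = -4
  d = 37: Id(37) · μ(148/37) = 37 · 0 = 0
  d = 74: Id(74) · μ(148/74) = 74 · -1 = -74
  d = 148: Id(148) · μ(148/148) = 148 · 1 = 148
Summing: (Id * μ)(148) = 0 + 2 + -4 + 0 + -74 + 148 = 72.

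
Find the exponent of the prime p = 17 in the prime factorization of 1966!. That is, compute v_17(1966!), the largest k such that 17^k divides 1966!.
v_17(1966!) = 121

Legendre's formula: v_p(n!) = Σ_{k ≥ 1} ⌊n / p^k⌋. For p = 17, n = 1966, the terms are:
  ⌊1966/17^1⌋ = ⌊1966/17⌋ = 115
  ⌊1966/17^2⌋ = ⌊1966/289⌋ = 6
(the next term ⌊1966/17^3⌋ = 0, terminating the sum). Summing: v_17(1966!) = 115 + 6 = 121.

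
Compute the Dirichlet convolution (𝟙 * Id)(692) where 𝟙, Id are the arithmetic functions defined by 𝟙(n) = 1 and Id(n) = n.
(𝟙 * Id)(692) = 1218

Divisors of 692: [1, 2, 4, 173, 346, 692]. For each d | 692:
  d = 1: 𝟙(1) · Id(692/1) = 1 · 692 = 692
  d = 2: 𝟙(2) · Id(692/2) = 1 · 346 = 346
  d = 4: 𝟙(4) · Id(692/4) = 1 · 173 = 173
  d = 173: 𝟙(173) · Id(692/173) = 1 · 4 = 4
  d = 346: 𝟙(346) · Id(692/346) = 1 · 2 = 2
  d = 692: 𝟙(692) · Id(692/692) = 1 · 1 = 1
Summing: (𝟙 * Id)(692) = 692 + 346 + 173 + 4 + 2 + 1 = 1218.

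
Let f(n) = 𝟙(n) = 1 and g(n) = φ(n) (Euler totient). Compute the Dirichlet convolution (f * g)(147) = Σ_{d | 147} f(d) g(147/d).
(𝟙 * φ)(147) = 147

Divisors of 147: [1, 3, 7, 21, 49, 147]. For each d | 147:
  d = 1: 𝟙(1) · φ(147/1) = 1 · 84 = 84
  d = 3: 𝟙(3) · φ(147/3) = 1 · 42 = 42
  d = 7: 𝟙(7) · φ(147/7) = 1 · 12 = 12
  d = 21: 𝟙(21) · φ(147/21) = 1 · 6 = 6
  d = 49: 𝟙(49) · φ(147/49) = 1 · 2 = 2
  d = 147: 𝟙(147) · φ(147/147) = 1 · 1 = 1
Summing: (𝟙 * φ)(147) = 84 + 42 + 12 + 6 + 2 + 1 = 147.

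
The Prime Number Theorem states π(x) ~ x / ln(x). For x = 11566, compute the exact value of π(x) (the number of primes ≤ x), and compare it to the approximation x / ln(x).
π(11566) = 1392;  x/ln(x) ≈ 1236.24;  relative error ≈ 11.19%.

Directly count primes up to 11566: π(11566) = 1392. The PNT approximation gives 11566/ln(11566) ≈ 11566/9.35583 ≈ 1236.24. Relative error (π(x) − x/ln(x)) / π(x) ≈ 11.19%; the approximation is known to undercount slightly (Li(x) is a better estimate).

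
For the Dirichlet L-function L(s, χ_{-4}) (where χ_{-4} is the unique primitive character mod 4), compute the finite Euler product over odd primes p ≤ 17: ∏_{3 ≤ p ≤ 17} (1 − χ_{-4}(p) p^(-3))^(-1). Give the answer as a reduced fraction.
∏ = 87995602569875/90796952813568

The odd primes p ≤ 17 are [3, 5, 7, 11, 13, 17]. For each, χ(p) = 1 if p ≡ 1 mod 4, χ(p) = −1 if p ≡ 3 mod 4. Taking (1 − χ(p)/p^3)^(-1) = p^3/(p^3 − χ(p)): (1 − (-1)/3^3)^(-1) · (1 − (1)/5^3)^(-1) · (1 − (-1)/7^3)^(-1) · (1 − (-1)/11^3)^(-1) · (1 − (1)/13^3)^(-1) · (1 − (1)/17^3)^(-1) = 87995602569875/90796952813568.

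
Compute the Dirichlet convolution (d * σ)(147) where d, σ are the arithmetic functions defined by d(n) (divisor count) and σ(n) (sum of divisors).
(d * σ)(147) = 456

Divisors of 147: [1, 3, 7, 21, 49, 147]. For each d | 147:
  d = 1: d(1) · σ(147/1) = 1 · 228 = 228
  d = 3: d(3) · σ(147/3) = 2 · 57 = 114
  d = 7: d(7) · σ(147/7) = 2 · 32 = 64
  d = 21: d(21) · σ(147/21) = 4 · 8 = 32
  d = 49: d(49) · σ(147/49) = 3 · 4 = 12
  d = 147: d(147) · σ(147/147) = 6 · 1 = 6
Summing: (d * σ)(147) = 228 + 114 + 64 + 32 + 12 + 6 = 456.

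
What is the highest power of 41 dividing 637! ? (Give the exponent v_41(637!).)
v_41(637!) = 15

Legendre's formula: v_p(n!) = Σ_{k ≥ 1} ⌊n / p^k⌋. For p = 41, n = 637, the terms are:
  ⌊637/41^1⌋ = ⌊637/41⌋ = 15
(the next term ⌊637/41^2⌋ = 0, terminating the sum). Summing: v_41(637!) = 15 = 15.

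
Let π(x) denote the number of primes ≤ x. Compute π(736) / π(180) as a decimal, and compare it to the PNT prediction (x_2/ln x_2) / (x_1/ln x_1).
π(736)/π(180) = 130/41 ≈ 3.1707;  PNT prediction ≈ 3.2166.

π(180) = 41 and π(736) = 130, so π(736)/π(180) ≈ 3.1707. The PNT-predicted ratio is (736/ln(736)) / (180/ln(180)) ≈ 3.2166. The two agree to within a few percent, as expected.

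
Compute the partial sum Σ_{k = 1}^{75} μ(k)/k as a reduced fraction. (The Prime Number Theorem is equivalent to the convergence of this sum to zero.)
Σ μ(k)/k = -7431196043498463691814948/581852579989271773580304621

Values of μ(k) for 1 ≤ k ≤ 75: μ(1) = 1, μ(2) = -1, μ(3) = -1, μ(5) = -1, μ(6) = 1, μ(7) = -1, μ(10) = 1, μ(11) = -1, μ(13) = -1, μ(14) = 1, μ(15) = 1, μ(17) = -1, μ(19) = -1, μ(21) = 1, μ(22) = 1, μ(23) = -1, μ(26) = 1, μ(29) = -1, μ(30) = -1, μ(31) = -1, μ(33) = 1, μ(34) = 1, μ(35) = 1, μ(37) = -1, μ(38) = 1, μ(39) = 1, μ(41) = -1, μ(42) = -1, μ(43) = -1, μ(46) = 1, μ(47) = -1, μ(51) = 1, μ(53) = -1, μ(55) = 1, μ(57) = 1, μ(58) = 1, μ(59) = -1, μ(61) = -1, μ(62) = 1, μ(65) = 1, μ(66) = -1, μ(67) = -1, μ(69) = 1, μ(70) = -1, μ(71) = -1, μ(73) = -1, μ(74) = 1, with μ = 0 on non-squarefree integers. Summing μ(k)/k for k where μ(k) ≠ 0 gives -7431196043498463691814948/581852579989271773580304621 ≈ -0.0128. (PNT ⟺ this sum → 0 as n → ∞.)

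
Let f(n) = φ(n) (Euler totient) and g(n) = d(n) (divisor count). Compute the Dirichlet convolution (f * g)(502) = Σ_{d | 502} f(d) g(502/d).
(φ * d)(502) = 756

Divisors of 502: [1, 2, 251, 502]. For each d | 502:
  d = 1: φ(1) · d(502/1) = 1 · 4 = 4
  d = 2: φ(2) · d(502/2) = 1 · 2 = 2
  d = 251: φ(251) · d(502/251) = 250 · 2 = 500
  d = 502: φ(502) · d(502/502) = 250 · 1 = 250
Summing: (φ * d)(502) = 4 + 2 + 500 + 250 = 756.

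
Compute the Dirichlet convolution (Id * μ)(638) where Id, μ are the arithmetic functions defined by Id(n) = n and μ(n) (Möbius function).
(Id * μ)(638) = 280

Divisors of 638: [1, 2, 11, 22, 29, 58, 319, 638]. For each d | 638:
  d = 1: Id(1) · μ(638/1) = 1 · -1 = -1
  d = 2: Id(2) · μ(638/2) = 2 · 1 = 2
  d = 11: Id(11) · μ(638/11) = 11 · 1 = 11
  d = 22: Id(22) · μ(638/22) = 22 · -1 = -22
  d = 29: Id(29) · μ(638/29) = 29 · 1 = 29
  d = 58: Id(58) · μ(638/58) = 58 · -1 = -58
  d = 319: Id(319) · μ(638/319) = 319 · -1 = -319
  d = 638: Id(638) · μ(638/638) = 638 · 1 = 638
Summing: (Id * μ)(638) = -1 + 2 + 11 + -22 + 29 + -58 + -319 + 638 = 280.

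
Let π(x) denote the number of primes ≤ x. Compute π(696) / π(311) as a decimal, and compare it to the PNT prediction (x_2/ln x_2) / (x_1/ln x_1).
π(696)/π(311) = 125/64 ≈ 1.9531;  PNT prediction ≈ 1.9625.

π(311) = 64 and π(696) = 125, so π(696)/π(311) ≈ 1.9531. The PNT-predicted ratio is (696/ln(696)) / (311/ln(311)) ≈ 1.9625. The two agree to within a few percent, as expected.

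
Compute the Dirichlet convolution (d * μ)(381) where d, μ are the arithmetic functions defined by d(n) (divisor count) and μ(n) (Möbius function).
(d * μ)(381) = 1

Divisors of 381: [1, 3, 127, 381]. For each d | 381:
  d = 1: d(1) · μ(381/1) = 1 · 1 = 1
  d = 3: d(3) · μ(381/3) = 2 · -1 = -2
  d = 127: d(127) · μ(381/127) = 2 · -1 = -2
  d = 381: d(381) · μ(381/381) = 4 · 1 = 4
Summing: (d * μ)(381) = 1 + -2 + -2 + 4 = 1.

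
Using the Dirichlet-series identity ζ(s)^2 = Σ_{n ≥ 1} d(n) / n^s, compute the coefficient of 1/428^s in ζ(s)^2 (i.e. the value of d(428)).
d(428) = 6

ζ(s)^2 = (Σ 1/m^s)(Σ 1/k^s). The coefficient of 1/n^s in the product is the number of ordered pairs (m, k) with mk = n, which equals d(n). For n = 428, divisors are [1, 2, 4, 107, 214, 428], so d(428) = 6.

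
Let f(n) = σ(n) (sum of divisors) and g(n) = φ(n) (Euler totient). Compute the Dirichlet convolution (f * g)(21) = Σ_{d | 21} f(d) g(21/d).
(σ * φ)(21) = 84

Divisors of 21: [1, 3, 7, 21]. For each d | 21:
  d = 1: σ(1) · φ(21/1) = 1 · 12 = 12
  d = 3: σ(3) · φ(21/3) = 4 · 6 = 24
  d = 7: σ(7) · φ(21/7) = 8 · 2 = 16
  d = 21: σ(21) · φ(21/21) = 32 · 1 = 32
Summing: (σ * φ)(21) = 12 + 24 + 16 + 32 = 84.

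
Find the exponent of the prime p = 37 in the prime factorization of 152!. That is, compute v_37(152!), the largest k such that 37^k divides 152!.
v_37(152!) = 4

Legendre's formula: v_p(n!) = Σ_{k ≥ 1} ⌊n / p^k⌋. For p = 37, n = 152, the terms are:
  ⌊152/37^1⌋ = ⌊152/37⌋ = 4
(the next term ⌊152/37^2⌋ = 0, terminating the sum). Summing: v_37(152!) = 4 = 4.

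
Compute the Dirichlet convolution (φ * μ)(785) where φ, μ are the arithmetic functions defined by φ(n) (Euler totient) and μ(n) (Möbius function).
(φ * μ)(785) = 465

Divisors of 785: [1, 5, 157, 785]. For each d | 785:
  d = 1: φ(1) · μ(785/1) = 1 · 1 = 1
  d = 5: φ(5) · μ(785/5) = 4 · -1 = -4
  d = 157: φ(157) · μ(785/157) = 156 · -1 = -156
  d = 785: φ(785) · μ(785/785) = 624 · 1 = 624
Summing: (φ * μ)(785) = 1 + -4 + -156 + 624 = 465.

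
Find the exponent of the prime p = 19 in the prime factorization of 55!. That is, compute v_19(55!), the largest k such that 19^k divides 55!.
v_19(55!) = 2

Legendre's formula: v_p(n!) = Σ_{k ≥ 1} ⌊n / p^k⌋. For p = 19, n = 55, the terms are:
  ⌊55/19^1⌋ = ⌊55/19⌋ = 2
(the next term ⌊55/19^2⌋ = 0, terminating the sum). Summing: v_19(55!) = 2 = 2.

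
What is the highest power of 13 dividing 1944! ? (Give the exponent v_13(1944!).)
v_13(1944!) = 160

Legendre's formula: v_p(n!) = Σ_{k ≥ 1} ⌊n / p^k⌋. For p = 13, n = 1944, the terms are:
  ⌊1944/13^1⌋ = ⌊1944/13⌋ = 149
  ⌊1944/13^2⌋ = ⌊1944/169⌋ = 11
(the next term ⌊1944/13^3⌋ = 0, terminating the sum). Summing: v_13(1944!) = 149 + 11 = 160.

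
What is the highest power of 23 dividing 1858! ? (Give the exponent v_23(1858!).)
v_23(1858!) = 83

Legendre's formula: v_p(n!) = Σ_{k ≥ 1} ⌊n / p^k⌋. For p = 23, n = 1858, the terms are:
  ⌊1858/23^1⌋ = ⌊1858/23⌋ = 80
  ⌊1858/23^2⌋ = ⌊1858/529⌋ = 3
(the next term ⌊1858/23^3⌋ = 0, terminating the sum). Summing: v_23(1858!) = 80 + 3 = 83.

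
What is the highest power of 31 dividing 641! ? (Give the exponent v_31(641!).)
v_31(641!) = 20

Legendre's formula: v_p(n!) = Σ_{k ≥ 1} ⌊n / p^k⌋. For p = 31, n = 641, the terms are:
  ⌊641/31^1⌋ = ⌊641/31⌋ = 20
(the next term ⌊641/31^2⌋ = 0, terminating the sum). Summing: v_31(641!) = 20 = 20.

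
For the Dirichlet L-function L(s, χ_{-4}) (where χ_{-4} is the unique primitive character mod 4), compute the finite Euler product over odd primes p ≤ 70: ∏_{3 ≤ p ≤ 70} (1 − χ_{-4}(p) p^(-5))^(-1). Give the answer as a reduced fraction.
∏ = 37979204647637350516760877329690181347337250286656304892593349955377546774080367593893487696930042429/38125690090169221251718118687086971940856605396725095947148046662410194981822835725803035469807616000

The odd primes p ≤ 70 are [3, 5, 7, 11, 13, 17, 19, 23, 29, 31, 37, 41, 43, 47, 53, 59, 61, 67]. For each, χ(p) = 1 if p ≡ 1 mod 4, χ(p) = −1 if p ≡ 3 mod 4. Taking (1 − χ(p)/p^5)^(-1) = p^5/(p^5 − χ(p)): (1 − (-1)/3^5)^(-1) · (1 − (1)/5^5)^(-1) · (1 − (-1)/7^5)^(-1) · (1 − (-1)/11^5)^(-1) · (1 − (1)/13^5)^(-1) · (1 − (1)/17^5)^(-1) · (1 − (-1)/19^5)^(-1) · (1 − (-1)/23^5)^(-1) · (1 − (1)/29^5)^(-1) · (1 − (-1)/31^5)^(-1) · (1 − (1)/37^5)^(-1) · (1 − (1)/41^5)^(-1) · (1 − (-1)/43^5)^(-1) · (1 − (-1)/47^5)^(-1) · (1 − (1)/53^5)^(-1) · (1 − (-1)/59^5)^(-1) · (1 − (1)/61^5)^(-1) · (1 − (-1)/67^5)^(-1) = 37979204647637350516760877329690181347337250286656304892593349955377546774080367593893487696930042429/38125690090169221251718118687086971940856605396725095947148046662410194981822835725803035469807616000.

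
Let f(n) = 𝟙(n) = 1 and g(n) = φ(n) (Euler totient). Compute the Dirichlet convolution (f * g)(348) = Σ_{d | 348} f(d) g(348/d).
(𝟙 * φ)(348) = 348

Divisors of 348: [1, 2, 3, 4, 6, 12, 29, 58, 87, 116, 174, 348]. For each d | 348:
  d = 1: 𝟙(1) · φ(348/1) = 1 · 112 = 112
  d = 2: 𝟙(2) · φ(348/2) = 1 · 56 = 56
  d = 3: 𝟙(3) · φ(348/3) = 1 · 56 = 56
  d = 4: 𝟙(4) · φ(348/4) = 1 · 56 = 56
  d = 6: 𝟙(6) · φ(348/6) = 1 · 28 = 28
  d = 12: 𝟙(12) · φ(348/12) = 1 · 28 = 28
  d = 29: 𝟙(29) · φ(348/29) = 1 · 4 = 4
  d = 58: 𝟙(58) · φ(348/58) = 1 · 2 = 2
  d = 87: 𝟙(87) · φ(348/87) = 1 · 2 = 2
  d = 116: 𝟙(116) · φ(348/116) = 1 · 2 = 2
  d = 174: 𝟙(174) · φ(348/174) = 1 · 1 = 1
  d = 348: 𝟙(348) · φ(348/348) = 1 · 1 = 1
Summing: (𝟙 * φ)(348) = 112 + 56 + 56 + 56 + 28 + 28 + 4 + 2 + 2 + 2 + 1 + 1 = 348.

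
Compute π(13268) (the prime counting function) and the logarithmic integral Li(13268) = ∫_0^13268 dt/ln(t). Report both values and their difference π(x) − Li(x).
π(13268) = 1577;  Li(13268) ≈ 1595.37;  π(x) − Li(x) ≈ -18.37.

Direct count of primes ≤ 13268 gives π(13268) = 1577. Numerical evaluation of the logarithmic integral gives Li(13268) ≈ 1595.37. The difference π(x) − Li(x) ≈ -18.37 is typically negative for small/moderate x (Li(x) overestimates), though Littlewood's theorem shows this sign changes infinitely often.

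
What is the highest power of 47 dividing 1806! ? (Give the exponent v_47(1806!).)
v_47(1806!) = 38

Legendre's formula: v_p(n!) = Σ_{k ≥ 1} ⌊n / p^k⌋. For p = 47, n = 1806, the terms are:
  ⌊1806/47^1⌋ = ⌊1806/47⌋ = 38
(the next term ⌊1806/47^2⌋ = 0, terminating the sum). Summing: v_47(1806!) = 38 = 38.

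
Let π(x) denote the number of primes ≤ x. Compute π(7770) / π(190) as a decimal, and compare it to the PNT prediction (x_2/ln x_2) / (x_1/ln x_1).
π(7770)/π(190) = 985/42 ≈ 23.4524;  PNT prediction ≈ 23.9535.

π(190) = 42 and π(7770) = 985, so π(7770)/π(190) ≈ 23.4524. The PNT-predicted ratio is (7770/ln(7770)) / (190/ln(190)) ≈ 23.9535. The two agree to within a few percent, as expected.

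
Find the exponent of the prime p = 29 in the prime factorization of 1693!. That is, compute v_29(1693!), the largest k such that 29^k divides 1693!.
v_29(1693!) = 60

Legendre's formula: v_p(n!) = Σ_{k ≥ 1} ⌊n / p^k⌋. For p = 29, n = 1693, the terms are:
  ⌊1693/29^1⌋ = ⌊1693/29⌋ = 58
  ⌊1693/29^2⌋ = ⌊1693/841⌋ = 2
(the next term ⌊1693/29^3⌋ = 0, terminating the sum). Summing: v_29(1693!) = 58 + 2 = 60.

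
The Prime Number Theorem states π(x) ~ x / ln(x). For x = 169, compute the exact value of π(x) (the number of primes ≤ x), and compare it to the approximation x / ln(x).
π(169) = 39;  x/ln(x) ≈ 32.94;  relative error ≈ 15.53%.

Directly count primes up to 169: π(169) = 39. The PNT approximation gives 169/ln(169) ≈ 169/5.12990 ≈ 32.94. Relative error (π(x) − x/ln(x)) / π(x) ≈ 15.53%; the approximation is known to undercount slightly (Li(x) is a better estimate).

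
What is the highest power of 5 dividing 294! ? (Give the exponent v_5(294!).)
v_5(294!) = 71

Legendre's formula: v_p(n!) = Σ_{k ≥ 1} ⌊n / p^k⌋. For p = 5, n = 294, the terms are:
  ⌊294/5^1⌋ = ⌊294/5⌋ = 58
  ⌊294/5^2⌋ = ⌊294/25⌋ = 11
  ⌊294/5^3⌋ = ⌊294/125⌋ = 2
(the next term ⌊294/5^4⌋ = 0, terminating the sum). Summing: v_5(294!) = 58 + 11 + 2 = 71.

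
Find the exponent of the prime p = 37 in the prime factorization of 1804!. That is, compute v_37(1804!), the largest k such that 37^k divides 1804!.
v_37(1804!) = 49

Legendre's formula: v_p(n!) = Σ_{k ≥ 1} ⌊n / p^k⌋. For p = 37, n = 1804, the terms are:
  ⌊1804/37^1⌋ = ⌊1804/37⌋ = 48
  ⌊1804/37^2⌋ = ⌊1804/1369⌋ = 1
(the next term ⌊1804/37^3⌋ = 0, terminating the sum). Summing: v_37(1804!) = 48 + 1 = 49.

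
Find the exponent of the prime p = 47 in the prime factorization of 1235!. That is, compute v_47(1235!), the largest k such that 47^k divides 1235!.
v_47(1235!) = 26

Legendre's formula: v_p(n!) = Σ_{k ≥ 1} ⌊n / p^k⌋. For p = 47, n = 1235, the terms are:
  ⌊1235/47^1⌋ = ⌊1235/47⌋ = 26
(the next term ⌊1235/47^2⌋ = 0, terminating the sum). Summing: v_47(1235!) = 26 = 26.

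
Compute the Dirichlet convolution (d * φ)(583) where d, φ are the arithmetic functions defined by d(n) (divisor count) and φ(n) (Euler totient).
(d * φ)(583) = 648

Divisors of 583: [1, 11, 53, 583]. For each d | 583:
  d = 1: d(1) · φ(583/1) = 1 · 520 = 520
  d = 11: d(11) · φ(583/11) = 2 · 52 = 104
  d = 53: d(53) · φ(583/53) = 2 · 10 = 20
  d = 583: d(583) · φ(583/583) = 4 · 1 = 4
Summing: (d * φ)(583) = 520 + 104 + 20 + 4 = 648.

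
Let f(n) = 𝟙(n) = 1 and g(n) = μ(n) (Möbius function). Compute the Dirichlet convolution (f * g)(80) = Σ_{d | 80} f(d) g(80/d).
(𝟙 * μ)(80) = 0

Divisors of 80: [1, 2, 4, 5, 8, 10, 16, 20, 40, 80]. For each d | 80:
  d = 1: 𝟙(1) · μ(80/1) = 1 · 0 = 0
  d = 2: 𝟙(2) · μ(80/2) = 1 · 0 = 0
  d = 4: 𝟙(4) · μ(80/4) = 1 · 0 = 0
  d = 5: 𝟙(5) · μ(80/5) = 1 · 0 = 0
  d = 8: 𝟙(8) · μ(80/8) = 1 · 1 = 1
  d = 10: 𝟙(10) · μ(80/10) = 1 · 0 = 0
  d = 16: 𝟙(16) · μ(80/16) = 1 · -1 = -1
  d = 20: 𝟙(20) · μ(80/20) = 1 · 0 = 0
  d = 40: 𝟙(40) · μ(80/40) = 1 · -1 = -1
  d = 80: 𝟙(80) · μ(80/80) = 1 · 1 = 1
Summing: (𝟙 * μ)(80) = 0 + 0 + 0 + 0 + 1 + 0 + -1 + 0 + -1 + 1 = 0.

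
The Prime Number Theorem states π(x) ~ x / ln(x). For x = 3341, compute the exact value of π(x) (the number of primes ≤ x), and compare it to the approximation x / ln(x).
π(3341) = 470;  x/ln(x) ≈ 411.76;  relative error ≈ 12.39%.

Directly count primes up to 3341: π(3341) = 470. The PNT approximation gives 3341/ln(3341) ≈ 3341/8.11403 ≈ 411.76. Relative error (π(x) − x/ln(x)) / π(x) ≈ 12.39%; the approximation is known to undercount slightly (Li(x) is a better estimate).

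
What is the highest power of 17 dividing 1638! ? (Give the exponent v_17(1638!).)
v_17(1638!) = 101

Legendre's formula: v_p(n!) = Σ_{k ≥ 1} ⌊n / p^k⌋. For p = 17, n = 1638, the terms are:
  ⌊1638/17^1⌋ = ⌊1638/17⌋ = 96
  ⌊1638/17^2⌋ = ⌊1638/289⌋ = 5
(the next term ⌊1638/17^3⌋ = 0, terminating the sum). Summing: v_17(1638!) = 96 + 5 = 101.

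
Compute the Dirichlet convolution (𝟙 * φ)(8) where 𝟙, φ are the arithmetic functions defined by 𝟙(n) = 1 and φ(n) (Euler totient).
(𝟙 * φ)(8) = 8

Divisors of 8: [1, 2, 4, 8]. For each d | 8:
  d = 1: 𝟙(1) · φ(8/1) = 1 · 4 = 4
  d = 2: 𝟙(2) · φ(8/2) = 1 · 2 = 2
  d = 4: 𝟙(4) · φ(8/4) = 1 · 1 = 1
  d = 8: 𝟙(8) · φ(8/8) = 1 · 1 = 1
Summing: (𝟙 * φ)(8) = 4 + 2 + 1 + 1 = 8.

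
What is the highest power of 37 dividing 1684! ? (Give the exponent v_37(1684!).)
v_37(1684!) = 46

Legendre's formula: v_p(n!) = Σ_{k ≥ 1} ⌊n / p^k⌋. For p = 37, n = 1684, the terms are:
  ⌊1684/37^1⌋ = ⌊1684/37⌋ = 45
  ⌊1684/37^2⌋ = ⌊1684/1369⌋ = 1
(the next term ⌊1684/37^3⌋ = 0, terminating the sum). Summing: v_37(1684!) = 45 + 1 = 46.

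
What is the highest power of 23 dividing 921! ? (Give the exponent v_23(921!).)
v_23(921!) = 41

Legendre's formula: v_p(n!) = Σ_{k ≥ 1} ⌊n / p^k⌋. For p = 23, n = 921, the terms are:
  ⌊921/23^1⌋ = ⌊921/23⌋ = 40
  ⌊921/23^2⌋ = ⌊921/529⌋ = 1
(the next term ⌊921/23^3⌋ = 0, terminating the sum). Summing: v_23(921!) = 40 + 1 = 41.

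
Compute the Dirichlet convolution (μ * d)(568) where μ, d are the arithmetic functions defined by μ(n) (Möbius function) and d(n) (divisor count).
(μ * d)(568) = 1

Divisors of 568: [1, 2, 4, 8, 71, 142, 284, 568]. For each d | 568:
  d = 1: μ(1) · d(568/1) = 1 · 8 = 8
  d = 2: μ(2) · d(568/2) = -1 · 6 = -6
  d = 4: μ(4) · d(568/4) = 0 · 4 = 0
  d = 8: μ(8) · d(568/8) = 0 · 2 = 0
  d = 71: μ(71) · d(568/71) = -1 · 4 = -4
  d = 142: μ(142) · d(568/142) = 1 · 3 = 3
  d = 284: μ(284) · d(568/284) = 0 · 2 = 0
  d = 568: μ(568) · d(568/568) = 0 · 1 = 0
Summing: (μ * d)(568) = 8 + -6 + 0 + 0 + -4 + 3 + 0 + 0 = 1.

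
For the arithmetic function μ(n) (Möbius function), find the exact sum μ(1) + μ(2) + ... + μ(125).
Σ_{n ≤ 125} μ(n) = -1

Compute μ(n) for each 1 ≤ n ≤ 125: μ(1) = 1, μ(2) = -1, μ(3) = -1, μ(4) = 0, μ(5) = -1, μ(6) = 1, μ(7) = -1, μ(8) = 0, μ(9) = 0, μ(10) = 1, μ(11) = -1, μ(12) = 0, μ(13) = -1, μ(14) = 1, μ(15) = 1, μ(16) = 0, μ(17) = -1, μ(18) = 0, μ(19) = -1, μ(20) = 0, μ(21) = 1, μ(22) = 1, μ(23) = -1, μ(24) = 0, μ(25) = 0, μ(26) = 1, μ(27) = 0, μ(28) = 0, μ(29) = -1, μ(30) = -1, μ(31) = -1, μ(32) = 0, μ(33) = 1, μ(34) = 1, μ(35) = 1, μ(36) = 0, μ(37) = -1, μ(38) = 1, μ(39) = 1, μ(40) = 0, μ(41) = -1, μ(42) = -1, μ(43) = -1, μ(44) = 0, μ(45) = 0, μ(46) = 1, μ(47) = -1, μ(48) = 0, μ(49) = 0, μ(50) = 0, μ(51) = 1, μ(52) = 0, μ(53) = -1, μ(54) = 0, μ(55) = 1, μ(56) = 0, μ(57) = 1, μ(58) = 1, μ(59) = -1, μ(60) = 0, μ(61) = -1, μ(62) = 1, μ(63) = 0, μ(64) = 0, μ(65) = 1, μ(66) = -1, μ(67) = -1, μ(68) = 0, μ(69) = 1, μ(70) = -1, μ(71) = -1, μ(72) = 0, μ(73) = -1, μ(74) = 1, μ(75) = 0, μ(76) = 0, μ(77) = 1, μ(78) = -1, μ(79) = -1, μ(80) = 0, μ(81) = 0, μ(82) = 1, μ(83) = -1, μ(84) = 0, μ(85) = 1, μ(86) = 1, μ(87) = 1, μ(88) = 0, μ(89) = -1, μ(90) = 0, μ(91) = 1, μ(92) = 0, μ(93) = 1, μ(94) = 1, μ(95) = 1, μ(96) = 0, μ(97) = -1, μ(98) = 0, μ(99) = 0, μ(100) = 0, μ(101) = -1, μ(102) = -1, μ(103) = -1, μ(104) = 0, μ(105) = -1, μ(106) = 1, μ(107) = -1, μ(108) = 0, μ(109) = -1, μ(110) = -1, μ(111) = 1, μ(112) = 0, μ(113) = -1, μ(114) = -1, μ(115) = 1, μ(116) = 0, μ(117) = 0, μ(118) = 1, μ(119) = 1, μ(120) = 0, μ(121) = 0, μ(122) = 1, μ(123) = 1, μ(124) = 0, μ(125) = 0. Summing all 125 values: -1. (Mertens function M(x) = Σ_{n ≤ x} μ(n); on average M(x) should be small (PNT ⟺ M(x) = o(x)).)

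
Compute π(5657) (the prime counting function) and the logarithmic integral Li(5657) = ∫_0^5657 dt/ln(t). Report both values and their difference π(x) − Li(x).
π(5657) = 745;  Li(5657) ≈ 760.85;  π(x) − Li(x) ≈ -15.85.

Direct count of primes ≤ 5657 gives π(5657) = 745. Numerical evaluation of the logarithmic integral gives Li(5657) ≈ 760.85. The difference π(x) − Li(x) ≈ -15.85 is typically negative for small/moderate x (Li(x) overestimates), though Littlewood's theorem shows this sign changes infinitely often.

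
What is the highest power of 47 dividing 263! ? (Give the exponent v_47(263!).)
v_47(263!) = 5

Legendre's formula: v_p(n!) = Σ_{k ≥ 1} ⌊n / p^k⌋. For p = 47, n = 263, the terms are:
  ⌊263/47^1⌋ = ⌊263/47⌋ = 5
(the next term ⌊263/47^2⌋ = 0, terminating the sum). Summing: v_47(263!) = 5 = 5.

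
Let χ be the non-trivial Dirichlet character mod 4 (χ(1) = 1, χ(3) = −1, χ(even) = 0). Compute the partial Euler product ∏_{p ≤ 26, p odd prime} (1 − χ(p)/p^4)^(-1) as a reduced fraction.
∏ = 2907090265708363109850475/2939590979896221115088896

The odd primes p ≤ 26 are [3, 5, 7, 11, 13, 17, 19, 23]. For each, χ(p) = 1 if p ≡ 1 mod 4, χ(p) = −1 if p ≡ 3 mod 4. Taking (1 − χ(p)/p^4)^(-1) = p^4/(p^4 − χ(p)): (1 − (-1)/3^4)^(-1) · (1 − (1)/5^4)^(-1) · (1 − (-1)/7^4)^(-1) · (1 − (-1)/11^4)^(-1) · (1 − (1)/13^4)^(-1) · (1 − (1)/17^4)^(-1) · (1 − (-1)/19^4)^(-1) · (1 − (-1)/23^4)^(-1) = 2907090265708363109850475/2939590979896221115088896.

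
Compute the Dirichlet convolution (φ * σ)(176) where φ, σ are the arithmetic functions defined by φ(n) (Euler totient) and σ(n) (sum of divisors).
(φ * σ)(176) = 1760

Divisors of 176: [1, 2, 4, 8, 11, 16, 22, 44, 88, 176]. For each d | 176:
  d = 1: φ(1) · σ(176/1) = 1 · 372 = 372
  d = 2: φ(2) · σ(176/2) = 1 · 180 = 180
  d = 4: φ(4) · σ(176/4) = 2 · 84 = 168
  d = 8: φ(8) · σ(176/8) = 4 · 36 = 144
  d = 11: φ(11) · σ(176/11) = 10 · 31 = 310
  d = 16: φ(16) · σ(176/16) = 8 · 12 = 96
  d = 22: φ(22) · σ(176/22) = 10 · 15 = 150
  d = 44: φ(44) · σ(176/44) = 20 · 7 = 140
  d = 88: φ(88) · σ(176/88) = 40 · 3 = 120
  d = 176: φ(176) · σ(176/176) = 80 · 1 = 80
Summing: (φ * σ)(176) = 372 + 180 + 168 + 144 + 310 + 96 + 150 + 140 + 120 + 80 = 1760.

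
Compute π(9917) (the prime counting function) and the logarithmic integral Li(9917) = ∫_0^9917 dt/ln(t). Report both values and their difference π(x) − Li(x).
π(9917) = 1222;  Li(9917) ≈ 1237.12;  π(x) − Li(x) ≈ -15.12.

Direct count of primes ≤ 9917 gives π(9917) = 1222. Numerical evaluation of the logarithmic integral gives Li(9917) ≈ 1237.12. The difference π(x) − Li(x) ≈ -15.12 is typically negative for small/moderate x (Li(x) overestimates), though Littlewood's theorem shows this sign changes infinitely often.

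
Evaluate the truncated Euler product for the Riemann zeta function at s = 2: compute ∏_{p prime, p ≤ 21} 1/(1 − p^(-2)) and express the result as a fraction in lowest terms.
∏ = 14933966047/9172942848

The primes p ≤ 21 are [2, 3, 5, 7, 11, 13, 17, 19]. For each prime, (1 − 1/p^2)^(-1) = p^2 / (p^2 − 1). The product is (1 − 1/2^2)^(-1), (1 − 1/3^2)^(-1), (1 − 1/5^2)^(-1), (1 − 1/7^2)^(-1), (1 − 1/11^2)^(-1), (1 − 1/13^2)^(-1), (1 − 1/17^2)^(-1), (1 − 1/19^2)^(-1) = ∏ p^2 / (p^2 − 1) = 14933966047/9172942848.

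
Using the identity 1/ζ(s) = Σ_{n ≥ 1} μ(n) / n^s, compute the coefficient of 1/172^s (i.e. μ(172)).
μ(172) = 0

Factor n = 172 = 2^2 · 43. μ(n) = 0 if any exponent ≥ 2 (not squarefree); otherwise μ(n) = (−1)^{ω(n)} where ω(n) is the number of distinct prime factors. Applying: μ(172) = 0.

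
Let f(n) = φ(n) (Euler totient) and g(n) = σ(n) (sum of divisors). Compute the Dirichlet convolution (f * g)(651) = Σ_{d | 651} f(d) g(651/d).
(φ * σ)(651) = 5208

Divisors of 651: [1, 3, 7, 21, 31, 93, 217, 651]. For each d | 651:
  d = 1: φ(1) · σ(651/1) = 1 · 1024 = 1024
  d = 3: φ(3) · σ(651/3) = 2 · 256 = 512
  d = 7: φ(7) · σ(651/7) = 6 · 128 = 768
  d = 21: φ(21) · σ(651/21) = 12 · 32 = 384
  d = 31: φ(31) · σ(651/31) = 30 · 32 = 960
  d = 93: φ(93) · σ(651/93) = 60 · 8 = 480
  d = 217: φ(217) · σ(651/217) = 180 · 4 = 720
  d = 651: φ(651) · σ(651/651) = 360 · 1 = 360
Summing: (φ * σ)(651) = 1024 + 512 + 768 + 384 + 960 + 480 + 720 + 360 = 5208.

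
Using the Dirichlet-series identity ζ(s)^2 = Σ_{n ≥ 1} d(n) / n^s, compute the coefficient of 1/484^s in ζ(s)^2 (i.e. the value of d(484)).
d(484) = 9

ζ(s)^2 = (Σ 1/m^s)(Σ 1/k^s). The coefficient of 1/n^s in the product is the number of ordered pairs (m, k) with mk = n, which equals d(n). For n = 484, divisors are [1, 2, 4, 11, 22, 44, 121, 242, 484], so d(484) = 9.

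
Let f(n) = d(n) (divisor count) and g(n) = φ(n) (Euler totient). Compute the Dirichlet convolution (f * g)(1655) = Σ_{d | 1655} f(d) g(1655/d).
(d * φ)(1655) = 1992

Divisors of 1655: [1, 5, 331, 1655]. For each d | 1655:
  d = 1: d(1) · φ(1655/1) = 1 · 1320 = 1320
  d = 5: d(5) · φ(1655/5) = 2 · 330 = 660
  d = 331: d(331) · φ(1655/331) = 2 · 4 = 8
  d = 1655: d(1655) · φ(1655/1655) = 4 · 1 = 4
Summing: (d * φ)(1655) = 1320 + 660 + 8 + 4 = 1992.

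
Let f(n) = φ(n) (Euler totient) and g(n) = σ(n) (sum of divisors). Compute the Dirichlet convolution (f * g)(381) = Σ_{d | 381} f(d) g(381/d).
(φ * σ)(381) = 1524

Divisors of 381: [1, 3, 127, 381]. For each d | 381:
  d = 1: φ(1) · σ(381/1) = 1 · 512 = 512
  d = 3: φ(3) · σ(381/3) = 2 · 128 = 256
  d = 127: φ(127) · σ(381/127) = 126 · 4 = 504
  d = 381: φ(381) · σ(381/381) = 252 · 1 = 252
Summing: (φ * σ)(381) = 512 + 256 + 504 + 252 = 1524.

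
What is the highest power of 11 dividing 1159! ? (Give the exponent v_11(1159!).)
v_11(1159!) = 114

Legendre's formula: v_p(n!) = Σ_{k ≥ 1} ⌊n / p^k⌋. For p = 11, n = 1159, the terms are:
  ⌊1159/11^1⌋ = ⌊1159/11⌋ = 105
  ⌊1159/11^2⌋ = ⌊1159/121⌋ = 9
(the next term ⌊1159/11^3⌋ = 0, terminating the sum). Summing: v_11(1159!) = 105 + 9 = 114.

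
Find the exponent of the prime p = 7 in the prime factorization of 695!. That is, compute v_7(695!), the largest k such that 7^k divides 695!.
v_7(695!) = 115

Legendre's formula: v_p(n!) = Σ_{k ≥ 1} ⌊n / p^k⌋. For p = 7, n = 695, the terms are:
  ⌊695/7^1⌋ = ⌊695/7⌋ = 99
  ⌊695/7^2⌋ = ⌊695/49⌋ = 14
  ⌊695/7^3⌋ = ⌊695/343⌋ = 2
(the next term ⌊695/7^4⌋ = 0, terminating the sum). Summing: v_7(695!) = 99 + 14 + 2 = 115.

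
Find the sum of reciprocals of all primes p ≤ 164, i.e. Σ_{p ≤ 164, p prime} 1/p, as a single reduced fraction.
Σ 1/p = 10988187442690106858194788089546541159451476081371138484805233167/5766152219975951659023630035336134306565384015606066319856068810

π(164) = 38, so the primes ≤ 164 are [2, 3, 5, 7, 11, 13, 17, 19, 23, 29, 31, 37, 41, 43, 47, 53, 59, 61, 67, 71, 73, 79, 83, 89, 97, 101, 103, 107, 109, 113, 127, 131, 137, 139, 149, 151, 157, 163]. Summing 1/p over these primes: 10988187442690106858194788089546541159451476081371138484805233167/5766152219975951659023630035336134306565384015606066319856068810 ≈ 1.9056. Mertens estimate ln ln(164) + 0.2615 ≈ 1.8907.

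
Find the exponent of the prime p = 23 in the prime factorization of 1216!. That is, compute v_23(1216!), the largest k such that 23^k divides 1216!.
v_23(1216!) = 54

Legendre's formula: v_p(n!) = Σ_{k ≥ 1} ⌊n / p^k⌋. For p = 23, n = 1216, the terms are:
  ⌊1216/23^1⌋ = ⌊1216/23⌋ = 52
  ⌊1216/23^2⌋ = ⌊1216/529⌋ = 2
(the next term ⌊1216/23^3⌋ = 0, terminating the sum). Summing: v_23(1216!) = 52 + 2 = 54.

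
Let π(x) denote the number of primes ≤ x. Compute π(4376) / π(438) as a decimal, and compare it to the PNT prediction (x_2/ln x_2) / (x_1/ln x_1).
π(4376)/π(438) = 597/84 ≈ 7.1071;  PNT prediction ≈ 7.2480.

π(438) = 84 and π(4376) = 597, so π(4376)/π(438) ≈ 7.1071. The PNT-predicted ratio is (4376/ln(4376)) / (438/ln(438)) ≈ 7.2480. The two agree to within a few percent, as expected.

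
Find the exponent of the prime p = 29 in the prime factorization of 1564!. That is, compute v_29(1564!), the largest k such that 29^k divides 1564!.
v_29(1564!) = 54

Legendre's formula: v_p(n!) = Σ_{k ≥ 1} ⌊n / p^k⌋. For p = 29, n = 1564, the terms are:
  ⌊1564/29^1⌋ = ⌊1564/29⌋ = 53
  ⌊1564/29^2⌋ = ⌊1564/841⌋ = 1
(the next term ⌊1564/29^3⌋ = 0, terminating the sum). Summing: v_29(1564!) = 53 + 1 = 54.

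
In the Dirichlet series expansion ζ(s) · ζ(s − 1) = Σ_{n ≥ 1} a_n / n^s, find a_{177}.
σ(177) = 240

In the product (Σ m^0/m^s)(Σ k / k^s) = Σ (Σ_{d | n} d) / n^s, the coefficient of 1/n^s is σ(n) = Σ_{d | n} d. For n = 177, divisors are [1, 3, 59, 177]; summing: σ(177) = 240.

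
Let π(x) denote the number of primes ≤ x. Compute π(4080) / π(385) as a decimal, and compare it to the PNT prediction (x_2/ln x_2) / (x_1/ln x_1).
π(4080)/π(385) = 562/76 ≈ 7.3947;  PNT prediction ≈ 7.5884.

π(385) = 76 and π(4080) = 562, so π(4080)/π(385) ≈ 7.3947. The PNT-predicted ratio is (4080/ln(4080)) / (385/ln(385)) ≈ 7.5884. The two agree to within a few percent, as expected.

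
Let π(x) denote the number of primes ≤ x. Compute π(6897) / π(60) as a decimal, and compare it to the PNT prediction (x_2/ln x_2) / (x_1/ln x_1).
π(6897)/π(60) = 886/17 ≈ 52.1176;  PNT prediction ≈ 53.2474.

π(60) = 17 and π(6897) = 886, so π(6897)/π(60) ≈ 52.1176. The PNT-predicted ratio is (6897/ln(6897)) / (60/ln(60)) ≈ 53.2474. The two agree to within a few percent, as expected.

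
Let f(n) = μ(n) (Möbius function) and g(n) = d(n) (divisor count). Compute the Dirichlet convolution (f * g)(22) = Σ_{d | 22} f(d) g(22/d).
(μ * d)(22) = 1

Divisors of 22: [1, 2, 11, 22]. For each d | 22:
  d = 1: μ(1) · d(22/1) = 1 · 4 = 4
  d = 2: μ(2) · d(22/2) = -1 · 2 = -2
  d = 11: μ(11) · d(22/11) = -1 · 2 = -2
  d = 22: μ(22) · d(22/22) = 1 · 1 = 1
Summing: (μ * d)(22) = 4 + -2 + -2 + 1 = 1.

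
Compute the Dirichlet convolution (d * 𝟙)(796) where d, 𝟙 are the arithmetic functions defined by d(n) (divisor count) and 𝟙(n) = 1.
(d * 𝟙)(796) = 18

Divisors of 796: [1, 2, 4, 199, 398, 796]. For each d | 796:
  d = 1: d(1) · 𝟙(796/1) = 1 · 1 = 1
  d = 2: d(2) · 𝟙(796/2) = 2 · 1 = 2
  d = 4: d(4) · 𝟙(796/4) = 3 · 1 = 3
  d = 199: d(199) · 𝟙(796/199) = 2 · 1 = 2
  d = 398: d(398) · 𝟙(796/398) = 4 · 1 = 4
  d = 796: d(796) · 𝟙(796/796) = 6 · 1 = 6
Summing: (d * 𝟙)(796) = 1 + 2 + 3 + 2 + 4 + 6 = 18.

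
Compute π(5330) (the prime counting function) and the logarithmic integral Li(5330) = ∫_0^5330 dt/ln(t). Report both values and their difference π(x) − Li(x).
π(5330) = 705;  Li(5330) ≈ 722.88;  π(x) − Li(x) ≈ -17.88.

Direct count of primes ≤ 5330 gives π(5330) = 705. Numerical evaluation of the logarithmic integral gives Li(5330) ≈ 722.88. The difference π(x) − Li(x) ≈ -17.88 is typically negative for small/moderate x (Li(x) overestimates), though Littlewood's theorem shows this sign changes infinitely often.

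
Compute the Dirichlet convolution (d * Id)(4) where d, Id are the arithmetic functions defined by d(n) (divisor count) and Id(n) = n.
(d * Id)(4) = 11

Divisors of 4: [1, 2, 4]. For each d | 4:
  d = 1: d(1) · Id(4/1) = 1 · 4 = 4
  d = 2: d(2) · Id(4/2) = 2 · 2 = 4
  d = 4: d(4) · Id(4/4) = 3 · 1 = 3
Summing: (d * Id)(4) = 4 + 4 + 3 = 11.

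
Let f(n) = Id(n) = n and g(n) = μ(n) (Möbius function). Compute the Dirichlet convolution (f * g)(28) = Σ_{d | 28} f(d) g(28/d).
(Id * μ)(28) = 12

Divisors of 28: [1, 2, 4, 7, 14, 28]. For each d | 28:
  d = 1: Id(1) · μ(28/1) = 1 · 0 = 0
  d = 2: Id(2) · μ(28/2) = 2 · 1 = 2
  d = 4: Id(4) · μ(28/4) = 4 · -1 = -4
  d = 7: Id(7) · μ(28/7) = 7 · 0 = 0
  d = 14: Id(14) · μ(28/14) = 14 · -1 = -14
  d = 28: Id(28) · μ(28/28) = 28 · 1 = 28
Summing: (Id * μ)(28) = 0 + 2 + -4 + 0 + -14 + 28 = 12.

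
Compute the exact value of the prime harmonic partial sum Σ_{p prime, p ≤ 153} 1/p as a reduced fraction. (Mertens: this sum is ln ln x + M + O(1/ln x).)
Σ 1/p = 426559540131011718238816115585684956391671166781102121476137/225319534991831177328890236228992001350685163362356544091910

π(153) = 36, so the primes ≤ 153 are [2, 3, 5, 7, 11, 13, 17, 19, 23, 29, 31, 37, 41, 43, 47, 53, 59, 61, 67, 71, 73, 79, 83, 89, 97, 101, 103, 107, 109, 113, 127, 131, 137, 139, 149, 151]. Summing 1/p over these primes: 426559540131011718238816115585684956391671166781102121476137/225319534991831177328890236228992001350685163362356544091910 ≈ 1.8931. Mertens estimate ln ln(153) + 0.2615 ≈ 1.8770.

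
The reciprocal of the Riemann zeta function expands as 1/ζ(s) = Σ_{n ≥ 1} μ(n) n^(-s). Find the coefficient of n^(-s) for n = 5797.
μ(5797) = -1

Factor n = 5797 = 11 · 17 · 31. μ(n) = 0 if any exponent ≥ 2 (not squarefree); otherwise μ(n) = (−1)^{ω(n)} where ω(n) is the number of distinct prime factors. Applying: μ(5797) = -1.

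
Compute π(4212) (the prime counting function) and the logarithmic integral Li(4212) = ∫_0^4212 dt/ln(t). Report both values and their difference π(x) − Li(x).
π(4212) = 576;  Li(4212) ≈ 590.85;  π(x) − Li(x) ≈ -14.85.

Direct count of primes ≤ 4212 gives π(4212) = 576. Numerical evaluation of the logarithmic integral gives Li(4212) ≈ 590.85. The difference π(x) − Li(x) ≈ -14.85 is typically negative for small/moderate x (Li(x) overestimates), though Littlewood's theorem shows this sign changes infinitely often.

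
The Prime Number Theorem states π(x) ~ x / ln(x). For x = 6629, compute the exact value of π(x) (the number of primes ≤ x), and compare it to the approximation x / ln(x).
π(6629) = 855;  x/ln(x) ≈ 753.36;  relative error ≈ 11.89%.

Directly count primes up to 6629: π(6629) = 855. The PNT approximation gives 6629/ln(6629) ≈ 6629/8.79921 ≈ 753.36. Relative error (π(x) − x/ln(x)) / π(x) ≈ 11.89%; the approximation is known to undercount slightly (Li(x) is a better estimate).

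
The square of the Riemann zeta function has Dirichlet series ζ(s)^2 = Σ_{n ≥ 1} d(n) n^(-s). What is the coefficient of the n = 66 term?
d(66) = 8

ζ(s)^2 = (Σ 1/m^s)(Σ 1/k^s). The coefficient of 1/n^s in the product is the number of ordered pairs (m, k) with mk = n, which equals d(n). For n = 66, divisors are [1, 2, 3, 6, 11, 22, 33, 66], so d(66) = 8.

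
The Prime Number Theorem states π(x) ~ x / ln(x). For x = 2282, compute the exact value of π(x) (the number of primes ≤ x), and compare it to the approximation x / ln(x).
π(2282) = 339;  x/ln(x) ≈ 295.11;  relative error ≈ 12.95%.

Directly count primes up to 2282: π(2282) = 339. The PNT approximation gives 2282/ln(2282) ≈ 2282/7.73281 ≈ 295.11. Relative error (π(x) − x/ln(x)) / π(x) ≈ 12.95%; the approximation is known to undercount slightly (Li(x) is a better estimate).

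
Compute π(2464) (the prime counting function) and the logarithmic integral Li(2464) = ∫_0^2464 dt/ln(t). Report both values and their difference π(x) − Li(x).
π(2464) = 364;  Li(2464) ≈ 375.00;  π(x) − Li(x) ≈ -11.00.

Direct count of primes ≤ 2464 gives π(2464) = 364. Numerical evaluation of the logarithmic integral gives Li(2464) ≈ 375.00. The difference π(x) − Li(x) ≈ -11.00 is typically negative for small/moderate x (Li(x) overestimates), though Littlewood's theorem shows this sign changes infinitely often.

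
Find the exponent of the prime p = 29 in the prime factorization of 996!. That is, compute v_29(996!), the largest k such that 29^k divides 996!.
v_29(996!) = 35

Legendre's formula: v_p(n!) = Σ_{k ≥ 1} ⌊n / p^k⌋. For p = 29, n = 996, the terms are:
  ⌊996/29^1⌋ = ⌊996/29⌋ = 34
  ⌊996/29^2⌋ = ⌊996/841⌋ = 1
(the next term ⌊996/29^3⌋ = 0, terminating the sum). Summing: v_29(996!) = 34 + 1 = 35.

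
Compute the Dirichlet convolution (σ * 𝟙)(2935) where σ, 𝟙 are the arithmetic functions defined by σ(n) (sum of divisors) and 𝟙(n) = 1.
(σ * 𝟙)(2935) = 4123

Divisors of 2935: [1, 5, 587, 2935]. For each d | 2935:
  d = 1: σ(1) · 𝟙(2935/1) = 1 · 1 = 1
  d = 5: σ(5) · 𝟙(2935/5) = 6 · 1 = 6
  d = 587: σ(587) · 𝟙(2935/587) = 588 · 1 = 588
  d = 2935: σ(2935) · 𝟙(2935/2935) = 3528 · 1 = 3528
Summing: (σ * 𝟙)(2935) = 1 + 6 + 588 + 3528 = 4123.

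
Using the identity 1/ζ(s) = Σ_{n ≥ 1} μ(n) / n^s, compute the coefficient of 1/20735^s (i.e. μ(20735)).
μ(20735) = 1

Factor n = 20735 = 5 · 11 · 13 · 29. μ(n) = 0 if any exponent ≥ 2 (not squarefree); otherwise μ(n) = (−1)^{ω(n)} where ω(n) is the number of distinct prime factors. Applying: μ(20735) = 1.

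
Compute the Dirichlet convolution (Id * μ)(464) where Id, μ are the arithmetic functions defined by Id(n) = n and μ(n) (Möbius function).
(Id * μ)(464) = 224

Divisors of 464: [1, 2, 4, 8, 16, 29, 58, 116, 232, 464]. For each d | 464:
  d = 1: Id(1) · μ(464/1) = 1 · 0 = 0
  d = 2: Id(2) · μ(464/2) = 2 · 0 = 0
  d = 4: Id(4) · μ(464/4) = 4 · 0 = 0
  d = 8: Id(8) · μ(464/8) = 8 · 1 = 8
  d = 16: Id(16) · μ(464/16) = 16 · -1 = -16
  d = 29: Id(29) · μ(464/29) = 29 · 0 = 0
  d = 58: Id(58) · μ(464/58) = 58 · 0 = 0
  d = 116: Id(116) · μ(464/116) = 116 · 0 = 0
  d = 232: Id(232) · μ(464/232) = 232 · -1 = -232
  d = 464: Id(464) · μ(464/464) = 464 · 1 = 464
Summing: (Id * μ)(464) = 0 + 0 + 0 + 8 + -16 + 0 + 0 + 0 + -232 + 464 = 224.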